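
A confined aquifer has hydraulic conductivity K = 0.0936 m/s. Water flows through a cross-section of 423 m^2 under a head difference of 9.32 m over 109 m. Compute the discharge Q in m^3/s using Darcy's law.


Darcy's law: Q = K * A * i, where i = dh/L.
Hydraulic gradient i = 9.32 / 109 = 0.085505.
Q = 0.0936 * 423 * 0.085505
  = 3.3854 m^3/s.

3.3854


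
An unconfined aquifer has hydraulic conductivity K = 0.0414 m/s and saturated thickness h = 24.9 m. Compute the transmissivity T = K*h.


Transmissivity is defined as T = K * h.
T = 0.0414 * 24.9
  = 1.0309 m^2/s.

1.0309


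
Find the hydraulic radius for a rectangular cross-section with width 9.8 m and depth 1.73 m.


For a rectangular section:
Flow area A = b * y = 9.8 * 1.73 = 16.95 m^2.
Wetted perimeter P = b + 2y = 9.8 + 2*1.73 = 13.26 m.
Hydraulic radius R = A/P = 16.95 / 13.26 = 1.2786 m.

1.2786


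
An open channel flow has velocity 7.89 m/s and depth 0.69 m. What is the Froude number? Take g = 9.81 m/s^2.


The Froude number is defined as Fr = V / sqrt(g*y).
g*y = 9.81 * 0.69 = 6.7689.
sqrt(g*y) = sqrt(6.7689) = 2.6017.
Fr = 7.89 / 2.6017 = 3.0326.

3.0326


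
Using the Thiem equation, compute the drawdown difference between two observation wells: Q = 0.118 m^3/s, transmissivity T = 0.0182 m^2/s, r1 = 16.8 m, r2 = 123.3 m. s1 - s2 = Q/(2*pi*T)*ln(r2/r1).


Thiem equation: s1 - s2 = Q/(2*pi*T) * ln(r2/r1).
ln(r2/r1) = ln(123.3/16.8) = 1.9932.
Q/(2*pi*T) = 0.118 / (2*pi*0.0182) = 0.118 / 0.1144 = 1.0319.
s1 - s2 = 1.0319 * 1.9932 = 2.0568 m.

2.0568


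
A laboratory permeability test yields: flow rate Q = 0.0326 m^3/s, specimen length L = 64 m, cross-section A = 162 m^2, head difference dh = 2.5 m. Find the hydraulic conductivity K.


From K = Q*L / (A*dh):
Numerator: Q*L = 0.0326 * 64 = 2.0864.
Denominator: A*dh = 162 * 2.5 = 405.0.
K = 2.0864 / 405.0 = 0.005152 m/s.

0.005152


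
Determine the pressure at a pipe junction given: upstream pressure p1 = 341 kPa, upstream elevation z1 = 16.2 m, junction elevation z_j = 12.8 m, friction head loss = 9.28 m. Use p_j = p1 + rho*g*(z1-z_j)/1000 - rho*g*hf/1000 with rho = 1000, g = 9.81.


Junction pressure: p_j = p1 + rho*g*(z1 - z_j)/1000 - rho*g*hf/1000.
Elevation term = 1000*9.81*(16.2 - 12.8)/1000 = 33.354 kPa.
Friction term = 1000*9.81*9.28/1000 = 91.037 kPa.
p_j = 341 + 33.354 - 91.037 = 283.32 kPa.

283.32


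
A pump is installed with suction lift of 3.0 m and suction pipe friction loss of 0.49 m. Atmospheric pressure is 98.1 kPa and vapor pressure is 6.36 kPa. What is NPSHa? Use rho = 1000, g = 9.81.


NPSHa = p_atm/(rho*g) - z_s - hf_s - p_vap/(rho*g).
p_atm/(rho*g) = 98.1*1000 / (1000*9.81) = 10.0 m.
p_vap/(rho*g) = 6.36*1000 / (1000*9.81) = 0.648 m.
NPSHa = 10.0 - 3.0 - 0.49 - 0.648
      = 5.86 m.

5.86


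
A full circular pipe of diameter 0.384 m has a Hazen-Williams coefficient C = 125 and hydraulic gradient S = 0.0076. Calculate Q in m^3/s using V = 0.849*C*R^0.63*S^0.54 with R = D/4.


For a full circular pipe, R = D/4 = 0.384/4 = 0.096 m.
V = 0.849 * 125 * 0.096^0.63 * 0.0076^0.54
  = 0.849 * 125 * 0.228471 * 0.07172
  = 1.739 m/s.
Pipe area A = pi*D^2/4 = pi*0.384^2/4 = 0.1158 m^2.
Q = A * V = 0.1158 * 1.739 = 0.2014 m^3/s.

0.2014


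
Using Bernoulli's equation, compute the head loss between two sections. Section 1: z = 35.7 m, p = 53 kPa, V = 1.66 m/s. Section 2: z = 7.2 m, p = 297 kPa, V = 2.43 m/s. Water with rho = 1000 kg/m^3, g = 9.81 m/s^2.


Total head at each section: H = z + p/(rho*g) + V^2/(2g).
H1 = 35.7 + 53*1000/(1000*9.81) + 1.66^2/(2*9.81)
   = 35.7 + 5.403 + 0.1404
   = 41.243 m.
H2 = 7.2 + 297*1000/(1000*9.81) + 2.43^2/(2*9.81)
   = 7.2 + 30.275 + 0.301
   = 37.776 m.
h_L = H1 - H2 = 41.243 - 37.776 = 3.467 m.

3.467


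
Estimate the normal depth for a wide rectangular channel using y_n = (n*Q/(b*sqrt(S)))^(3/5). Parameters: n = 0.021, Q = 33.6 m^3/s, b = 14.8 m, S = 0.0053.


We use the wide-channel approximation y_n = (n*Q/(b*sqrt(S)))^(3/5).
sqrt(S) = sqrt(0.0053) = 0.072801.
Numerator: n*Q = 0.021 * 33.6 = 0.7056.
Denominator: b*sqrt(S) = 14.8 * 0.072801 = 1.077455.
arg = 0.6549.
y_n = 0.6549^(3/5) = 0.7757 m.

0.7757


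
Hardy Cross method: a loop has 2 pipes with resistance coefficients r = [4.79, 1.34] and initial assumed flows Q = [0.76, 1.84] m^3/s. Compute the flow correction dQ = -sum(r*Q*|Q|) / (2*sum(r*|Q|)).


Numerator terms (r*Q*|Q|): 4.79*0.76*|0.76| = 2.7667; 1.34*1.84*|1.84| = 4.5367.
Sum of numerator = 7.3034.
Denominator terms (r*|Q|): 4.79*|0.76| = 3.6404; 1.34*|1.84| = 2.4656.
2 * sum of denominator = 2 * 6.106 = 12.212.
dQ = -7.3034 / 12.212 = -0.5981 m^3/s.

-0.5981


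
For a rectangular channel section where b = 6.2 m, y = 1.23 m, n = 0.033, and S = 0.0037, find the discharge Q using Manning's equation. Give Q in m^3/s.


For a rectangular channel, the cross-sectional area A = b * y = 6.2 * 1.23 = 7.63 m^2.
The wetted perimeter P = b + 2y = 6.2 + 2*1.23 = 8.66 m.
Hydraulic radius R = A/P = 7.63/8.66 = 0.8806 m.
Velocity V = (1/n)*R^(2/3)*S^(1/2) = (1/0.033)*0.8806^(2/3)*0.0037^(1/2) = 1.6935 m/s.
Discharge Q = A * V = 7.63 * 1.6935 = 12.914 m^3/s.

12.914


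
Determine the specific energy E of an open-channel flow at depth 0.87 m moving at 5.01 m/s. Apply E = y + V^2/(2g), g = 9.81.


Specific energy E = y + V^2/(2g).
Velocity head = V^2/(2g) = 5.01^2 / (2*9.81) = 25.1001 / 19.62 = 1.2793 m.
E = 0.87 + 1.2793 = 2.1493 m.

2.1493


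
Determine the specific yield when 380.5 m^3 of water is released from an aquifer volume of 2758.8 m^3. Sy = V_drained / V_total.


Specific yield Sy = Volume drained / Total volume.
Sy = 380.5 / 2758.8
   = 0.1379.

0.1379


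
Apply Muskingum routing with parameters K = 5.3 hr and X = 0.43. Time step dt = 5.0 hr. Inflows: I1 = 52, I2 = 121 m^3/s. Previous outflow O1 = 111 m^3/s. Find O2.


Muskingum coefficients:
denom = 2*K*(1-X) + dt = 2*5.3*(1-0.43) + 5.0 = 11.042.
C0 = (dt - 2*K*X)/denom = (5.0 - 2*5.3*0.43)/11.042 = 0.04.
C1 = (dt + 2*K*X)/denom = (5.0 + 2*5.3*0.43)/11.042 = 0.8656.
C2 = (2*K*(1-X) - dt)/denom = 0.0944.
O2 = C0*I2 + C1*I1 + C2*O1
   = 0.04*121 + 0.8656*52 + 0.0944*111
   = 60.33 m^3/s.

60.33


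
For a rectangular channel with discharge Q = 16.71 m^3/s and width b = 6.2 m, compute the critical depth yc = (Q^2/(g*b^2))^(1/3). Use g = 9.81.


Using yc = (Q^2 / (g * b^2))^(1/3):
Q^2 = 16.71^2 = 279.22.
g * b^2 = 9.81 * 6.2^2 = 9.81 * 38.44 = 377.1.
Q^2 / (g*b^2) = 279.22 / 377.1 = 0.7404.
yc = 0.7404^(1/3) = 0.9047 m.

0.9047


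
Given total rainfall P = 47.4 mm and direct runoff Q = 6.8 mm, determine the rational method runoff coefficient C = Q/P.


The runoff coefficient C = runoff depth / rainfall depth.
C = 6.8 / 47.4
  = 0.1435.

0.1435


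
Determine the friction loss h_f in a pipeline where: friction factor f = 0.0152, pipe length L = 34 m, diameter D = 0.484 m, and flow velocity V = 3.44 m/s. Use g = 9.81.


Darcy-Weisbach equation: h_f = f * (L/D) * V^2/(2g).
f * L/D = 0.0152 * 34/0.484 = 1.0678.
V^2/(2g) = 3.44^2 / (2*9.81) = 11.8336 / 19.62 = 0.6031 m.
h_f = 1.0678 * 0.6031 = 0.644 m.

0.644


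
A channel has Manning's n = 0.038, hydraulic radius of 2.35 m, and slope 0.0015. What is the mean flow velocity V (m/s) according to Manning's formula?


Manning's equation gives V = (1/n) * R^(2/3) * S^(1/2).
First, compute R^(2/3) = 2.35^(2/3) = 1.7676.
Next, S^(1/2) = 0.0015^(1/2) = 0.03873.
Then 1/n = 1/0.038 = 26.32.
V = 26.32 * 1.7676 * 0.03873 = 1.8015 m/s.

1.8015


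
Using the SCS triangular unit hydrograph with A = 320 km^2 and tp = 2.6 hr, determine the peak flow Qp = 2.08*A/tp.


SCS formula: Qp = 2.08 * A / tp.
Qp = 2.08 * 320 / 2.6
   = 665.6 / 2.6
   = 256.0 m^3/s per cm.

256.0


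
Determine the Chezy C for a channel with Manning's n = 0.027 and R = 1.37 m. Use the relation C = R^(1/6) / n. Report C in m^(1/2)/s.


The Chezy coefficient relates to Manning's n through C = R^(1/6) / n.
R^(1/6) = 1.37^(1/6) = 1.053869.
C = 1.053869 / 0.027 = 39.03 m^(1/2)/s.

39.03


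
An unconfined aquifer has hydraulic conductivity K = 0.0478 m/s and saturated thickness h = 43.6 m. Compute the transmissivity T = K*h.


Transmissivity is defined as T = K * h.
T = 0.0478 * 43.6
  = 2.0841 m^2/s.

2.0841


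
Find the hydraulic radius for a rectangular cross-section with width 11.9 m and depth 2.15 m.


For a rectangular section:
Flow area A = b * y = 11.9 * 2.15 = 25.59 m^2.
Wetted perimeter P = b + 2y = 11.9 + 2*2.15 = 16.2 m.
Hydraulic radius R = A/P = 25.59 / 16.2 = 1.5793 m.

1.5793


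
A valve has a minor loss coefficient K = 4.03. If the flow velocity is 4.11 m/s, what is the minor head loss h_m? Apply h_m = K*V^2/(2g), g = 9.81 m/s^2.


Minor loss formula: h_m = K * V^2/(2g).
V^2 = 4.11^2 = 16.8921.
V^2/(2g) = 16.8921 / 19.62 = 0.861 m.
h_m = 4.03 * 0.861 = 3.4697 m.

3.4697


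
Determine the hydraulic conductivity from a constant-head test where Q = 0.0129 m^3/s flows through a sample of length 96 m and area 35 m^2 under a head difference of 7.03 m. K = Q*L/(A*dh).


From K = Q*L / (A*dh):
Numerator: Q*L = 0.0129 * 96 = 1.2384.
Denominator: A*dh = 35 * 7.03 = 246.05.
K = 1.2384 / 246.05 = 0.005033 m/s.

0.005033


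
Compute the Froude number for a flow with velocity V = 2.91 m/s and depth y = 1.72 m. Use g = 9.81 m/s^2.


The Froude number is defined as Fr = V / sqrt(g*y).
g*y = 9.81 * 1.72 = 16.8732.
sqrt(g*y) = sqrt(16.8732) = 4.1077.
Fr = 2.91 / 4.1077 = 0.7084.

0.7084


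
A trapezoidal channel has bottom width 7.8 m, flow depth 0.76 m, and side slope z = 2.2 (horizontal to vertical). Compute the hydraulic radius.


For a trapezoidal section with side slope z:
A = (b + z*y)*y = (7.8 + 2.2*0.76)*0.76 = 7.199 m^2.
P = b + 2*y*sqrt(1 + z^2) = 7.8 + 2*0.76*sqrt(1 + 2.2^2) = 11.473 m.
R = A/P = 7.199 / 11.473 = 0.6274 m.

0.6274


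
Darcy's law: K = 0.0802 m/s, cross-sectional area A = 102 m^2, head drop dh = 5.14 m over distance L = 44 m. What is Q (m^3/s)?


Darcy's law: Q = K * A * i, where i = dh/L.
Hydraulic gradient i = 5.14 / 44 = 0.116818.
Q = 0.0802 * 102 * 0.116818
  = 0.9556 m^3/s.

0.9556


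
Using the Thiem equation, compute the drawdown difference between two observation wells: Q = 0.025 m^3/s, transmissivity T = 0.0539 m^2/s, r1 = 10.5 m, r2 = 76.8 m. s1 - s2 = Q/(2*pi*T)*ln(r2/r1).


Thiem equation: s1 - s2 = Q/(2*pi*T) * ln(r2/r1).
ln(r2/r1) = ln(76.8/10.5) = 1.9898.
Q/(2*pi*T) = 0.025 / (2*pi*0.0539) = 0.025 / 0.3387 = 0.0738.
s1 - s2 = 0.0738 * 1.9898 = 0.1469 m.

0.1469


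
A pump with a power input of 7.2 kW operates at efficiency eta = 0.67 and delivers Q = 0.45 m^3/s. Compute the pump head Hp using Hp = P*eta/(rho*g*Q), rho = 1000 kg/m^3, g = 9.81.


Pump head formula: Hp = P * eta / (rho * g * Q).
Numerator: P * eta = 7.2 * 1000 * 0.67 = 4824.0 W.
Denominator: rho * g * Q = 1000 * 9.81 * 0.45 = 4414.5.
Hp = 4824.0 / 4414.5 = 1.09 m.

1.09


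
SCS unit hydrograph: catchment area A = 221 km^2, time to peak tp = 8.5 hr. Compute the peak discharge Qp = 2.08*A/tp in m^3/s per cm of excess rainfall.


SCS formula: Qp = 2.08 * A / tp.
Qp = 2.08 * 221 / 8.5
   = 459.68 / 8.5
   = 54.08 m^3/s per cm.

54.08


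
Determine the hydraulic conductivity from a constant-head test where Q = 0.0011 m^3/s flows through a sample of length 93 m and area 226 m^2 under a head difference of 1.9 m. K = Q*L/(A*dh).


From K = Q*L / (A*dh):
Numerator: Q*L = 0.0011 * 93 = 0.1023.
Denominator: A*dh = 226 * 1.9 = 429.4.
K = 0.1023 / 429.4 = 0.000238 m/s.

0.000238


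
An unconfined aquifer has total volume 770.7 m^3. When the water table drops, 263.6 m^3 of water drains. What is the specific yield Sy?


Specific yield Sy = Volume drained / Total volume.
Sy = 263.6 / 770.7
   = 0.342.

0.342


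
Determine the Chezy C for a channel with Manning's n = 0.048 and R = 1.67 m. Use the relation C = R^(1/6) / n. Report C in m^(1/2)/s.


The Chezy coefficient relates to Manning's n through C = R^(1/6) / n.
R^(1/6) = 1.67^(1/6) = 1.08923.
C = 1.08923 / 0.048 = 22.69 m^(1/2)/s.

22.69


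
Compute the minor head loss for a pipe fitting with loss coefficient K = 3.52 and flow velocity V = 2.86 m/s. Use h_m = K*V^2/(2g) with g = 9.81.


Minor loss formula: h_m = K * V^2/(2g).
V^2 = 2.86^2 = 8.1796.
V^2/(2g) = 8.1796 / 19.62 = 0.4169 m.
h_m = 3.52 * 0.4169 = 1.4675 m.

1.4675


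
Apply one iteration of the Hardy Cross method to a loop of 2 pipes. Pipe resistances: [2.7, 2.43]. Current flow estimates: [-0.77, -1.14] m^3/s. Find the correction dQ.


Numerator terms (r*Q*|Q|): 2.7*-0.77*|-0.77| = -1.6008; 2.43*-1.14*|-1.14| = -3.158.
Sum of numerator = -4.7589.
Denominator terms (r*|Q|): 2.7*|-0.77| = 2.079; 2.43*|-1.14| = 2.7702.
2 * sum of denominator = 2 * 4.8492 = 9.6984.
dQ = --4.7589 / 9.6984 = 0.4907 m^3/s.

0.4907


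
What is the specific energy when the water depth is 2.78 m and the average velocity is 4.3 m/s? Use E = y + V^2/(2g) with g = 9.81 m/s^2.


Specific energy E = y + V^2/(2g).
Velocity head = V^2/(2g) = 4.3^2 / (2*9.81) = 18.49 / 19.62 = 0.9424 m.
E = 2.78 + 0.9424 = 3.7224 m.

3.7224


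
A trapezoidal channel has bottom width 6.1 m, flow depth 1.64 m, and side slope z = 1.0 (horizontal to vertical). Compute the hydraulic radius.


For a trapezoidal section with side slope z:
A = (b + z*y)*y = (6.1 + 1.0*1.64)*1.64 = 12.694 m^2.
P = b + 2*y*sqrt(1 + z^2) = 6.1 + 2*1.64*sqrt(1 + 1.0^2) = 10.739 m.
R = A/P = 12.694 / 10.739 = 1.1821 m.

1.1821


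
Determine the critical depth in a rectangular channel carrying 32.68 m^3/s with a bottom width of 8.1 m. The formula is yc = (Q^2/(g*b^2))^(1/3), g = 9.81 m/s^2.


Using yc = (Q^2 / (g * b^2))^(1/3):
Q^2 = 32.68^2 = 1067.98.
g * b^2 = 9.81 * 8.1^2 = 9.81 * 65.61 = 643.63.
Q^2 / (g*b^2) = 1067.98 / 643.63 = 1.6593.
yc = 1.6593^(1/3) = 1.1839 m.

1.1839


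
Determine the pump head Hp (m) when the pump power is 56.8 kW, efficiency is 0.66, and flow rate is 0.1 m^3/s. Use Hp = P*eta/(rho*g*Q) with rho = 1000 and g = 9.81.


Pump head formula: Hp = P * eta / (rho * g * Q).
Numerator: P * eta = 56.8 * 1000 * 0.66 = 37488.0 W.
Denominator: rho * g * Q = 1000 * 9.81 * 0.1 = 981.0.
Hp = 37488.0 / 981.0 = 38.21 m.

38.21


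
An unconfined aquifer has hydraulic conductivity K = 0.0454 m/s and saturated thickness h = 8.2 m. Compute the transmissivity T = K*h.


Transmissivity is defined as T = K * h.
T = 0.0454 * 8.2
  = 0.3723 m^2/s.

0.3723


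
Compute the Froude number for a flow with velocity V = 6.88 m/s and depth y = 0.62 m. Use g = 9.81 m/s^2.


The Froude number is defined as Fr = V / sqrt(g*y).
g*y = 9.81 * 0.62 = 6.0822.
sqrt(g*y) = sqrt(6.0822) = 2.4662.
Fr = 6.88 / 2.4662 = 2.7897.

2.7897


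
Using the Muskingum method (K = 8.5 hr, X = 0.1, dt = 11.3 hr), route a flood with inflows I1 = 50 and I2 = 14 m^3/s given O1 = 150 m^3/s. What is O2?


Muskingum coefficients:
denom = 2*K*(1-X) + dt = 2*8.5*(1-0.1) + 11.3 = 26.6.
C0 = (dt - 2*K*X)/denom = (11.3 - 2*8.5*0.1)/26.6 = 0.3609.
C1 = (dt + 2*K*X)/denom = (11.3 + 2*8.5*0.1)/26.6 = 0.4887.
C2 = (2*K*(1-X) - dt)/denom = 0.1504.
O2 = C0*I2 + C1*I1 + C2*O1
   = 0.3609*14 + 0.4887*50 + 0.1504*150
   = 52.05 m^3/s.

52.05


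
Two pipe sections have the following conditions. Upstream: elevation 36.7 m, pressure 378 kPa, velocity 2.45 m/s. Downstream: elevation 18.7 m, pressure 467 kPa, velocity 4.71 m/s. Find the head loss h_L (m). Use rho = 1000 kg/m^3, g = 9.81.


Total head at each section: H = z + p/(rho*g) + V^2/(2g).
H1 = 36.7 + 378*1000/(1000*9.81) + 2.45^2/(2*9.81)
   = 36.7 + 38.532 + 0.3059
   = 75.538 m.
H2 = 18.7 + 467*1000/(1000*9.81) + 4.71^2/(2*9.81)
   = 18.7 + 47.604 + 1.1307
   = 67.435 m.
h_L = H1 - H2 = 75.538 - 67.435 = 8.103 m.

8.103


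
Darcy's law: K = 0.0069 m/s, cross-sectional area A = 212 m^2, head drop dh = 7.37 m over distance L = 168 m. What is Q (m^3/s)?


Darcy's law: Q = K * A * i, where i = dh/L.
Hydraulic gradient i = 7.37 / 168 = 0.043869.
Q = 0.0069 * 212 * 0.043869
  = 0.0642 m^3/s.

0.0642


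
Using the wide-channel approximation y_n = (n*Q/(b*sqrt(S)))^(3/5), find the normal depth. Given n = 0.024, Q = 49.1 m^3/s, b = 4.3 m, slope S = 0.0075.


We use the wide-channel approximation y_n = (n*Q/(b*sqrt(S)))^(3/5).
sqrt(S) = sqrt(0.0075) = 0.086603.
Numerator: n*Q = 0.024 * 49.1 = 1.1784.
Denominator: b*sqrt(S) = 4.3 * 0.086603 = 0.372393.
arg = 3.1644.
y_n = 3.1644^(3/5) = 1.9961 m.

1.9961


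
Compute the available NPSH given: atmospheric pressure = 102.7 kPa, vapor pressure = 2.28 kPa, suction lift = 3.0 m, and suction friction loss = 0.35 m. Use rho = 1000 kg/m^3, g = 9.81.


NPSHa = p_atm/(rho*g) - z_s - hf_s - p_vap/(rho*g).
p_atm/(rho*g) = 102.7*1000 / (1000*9.81) = 10.469 m.
p_vap/(rho*g) = 2.28*1000 / (1000*9.81) = 0.232 m.
NPSHa = 10.469 - 3.0 - 0.35 - 0.232
      = 6.89 m.

6.89


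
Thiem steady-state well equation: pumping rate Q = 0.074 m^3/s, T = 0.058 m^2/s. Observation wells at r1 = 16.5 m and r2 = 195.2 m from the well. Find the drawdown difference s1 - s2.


Thiem equation: s1 - s2 = Q/(2*pi*T) * ln(r2/r1).
ln(r2/r1) = ln(195.2/16.5) = 2.4707.
Q/(2*pi*T) = 0.074 / (2*pi*0.058) = 0.074 / 0.3644 = 0.2031.
s1 - s2 = 0.2031 * 2.4707 = 0.5017 m.

0.5017


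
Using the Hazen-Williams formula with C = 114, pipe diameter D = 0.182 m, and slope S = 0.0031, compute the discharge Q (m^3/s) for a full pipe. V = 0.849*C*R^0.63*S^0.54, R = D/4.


For a full circular pipe, R = D/4 = 0.182/4 = 0.0455 m.
V = 0.849 * 114 * 0.0455^0.63 * 0.0031^0.54
  = 0.849 * 114 * 0.14274 * 0.044191
  = 0.6105 m/s.
Pipe area A = pi*D^2/4 = pi*0.182^2/4 = 0.026 m^2.
Q = A * V = 0.026 * 0.6105 = 0.0159 m^3/s.

0.0159


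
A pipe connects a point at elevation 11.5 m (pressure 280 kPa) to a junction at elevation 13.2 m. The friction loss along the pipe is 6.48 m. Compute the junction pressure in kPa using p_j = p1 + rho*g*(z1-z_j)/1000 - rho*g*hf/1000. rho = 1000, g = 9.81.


Junction pressure: p_j = p1 + rho*g*(z1 - z_j)/1000 - rho*g*hf/1000.
Elevation term = 1000*9.81*(11.5 - 13.2)/1000 = -16.677 kPa.
Friction term = 1000*9.81*6.48/1000 = 63.569 kPa.
p_j = 280 + -16.677 - 63.569 = 199.75 kPa.

199.75


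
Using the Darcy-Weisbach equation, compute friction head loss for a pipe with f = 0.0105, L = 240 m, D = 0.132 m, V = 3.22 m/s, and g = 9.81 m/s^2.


Darcy-Weisbach equation: h_f = f * (L/D) * V^2/(2g).
f * L/D = 0.0105 * 240/0.132 = 19.0909.
V^2/(2g) = 3.22^2 / (2*9.81) = 10.3684 / 19.62 = 0.5285 m.
h_f = 19.0909 * 0.5285 = 10.089 m.

10.089


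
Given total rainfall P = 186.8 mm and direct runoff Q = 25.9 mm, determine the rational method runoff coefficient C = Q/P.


The runoff coefficient C = runoff depth / rainfall depth.
C = 25.9 / 186.8
  = 0.1387.

0.1387


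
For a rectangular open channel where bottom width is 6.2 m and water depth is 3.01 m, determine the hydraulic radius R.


For a rectangular section:
Flow area A = b * y = 6.2 * 3.01 = 18.66 m^2.
Wetted perimeter P = b + 2y = 6.2 + 2*3.01 = 12.22 m.
Hydraulic radius R = A/P = 18.66 / 12.22 = 1.5272 m.

1.5272


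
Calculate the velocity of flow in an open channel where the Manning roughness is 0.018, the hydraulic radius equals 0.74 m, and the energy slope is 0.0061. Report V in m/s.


Manning's equation gives V = (1/n) * R^(2/3) * S^(1/2).
First, compute R^(2/3) = 0.74^(2/3) = 0.8181.
Next, S^(1/2) = 0.0061^(1/2) = 0.078102.
Then 1/n = 1/0.018 = 55.56.
V = 55.56 * 0.8181 * 0.078102 = 3.5499 m/s.

3.5499


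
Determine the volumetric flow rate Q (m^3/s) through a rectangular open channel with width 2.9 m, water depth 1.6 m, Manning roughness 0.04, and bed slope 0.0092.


For a rectangular channel, the cross-sectional area A = b * y = 2.9 * 1.6 = 4.64 m^2.
The wetted perimeter P = b + 2y = 2.9 + 2*1.6 = 6.1 m.
Hydraulic radius R = A/P = 4.64/6.1 = 0.7607 m.
Velocity V = (1/n)*R^(2/3)*S^(1/2) = (1/0.04)*0.7607^(2/3)*0.0092^(1/2) = 1.9981 m/s.
Discharge Q = A * V = 4.64 * 1.9981 = 9.271 m^3/s.

9.271


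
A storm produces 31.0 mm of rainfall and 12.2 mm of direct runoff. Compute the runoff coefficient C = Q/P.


The runoff coefficient C = runoff depth / rainfall depth.
C = 12.2 / 31.0
  = 0.3935.

0.3935


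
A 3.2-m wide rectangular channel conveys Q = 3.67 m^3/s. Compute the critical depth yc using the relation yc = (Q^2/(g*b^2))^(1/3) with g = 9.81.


Using yc = (Q^2 / (g * b^2))^(1/3):
Q^2 = 3.67^2 = 13.47.
g * b^2 = 9.81 * 3.2^2 = 9.81 * 10.24 = 100.45.
Q^2 / (g*b^2) = 13.47 / 100.45 = 0.1341.
yc = 0.1341^(1/3) = 0.5118 m.

0.5118


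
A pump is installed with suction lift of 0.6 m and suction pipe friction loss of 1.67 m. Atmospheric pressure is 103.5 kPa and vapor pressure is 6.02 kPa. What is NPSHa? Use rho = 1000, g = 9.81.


NPSHa = p_atm/(rho*g) - z_s - hf_s - p_vap/(rho*g).
p_atm/(rho*g) = 103.5*1000 / (1000*9.81) = 10.55 m.
p_vap/(rho*g) = 6.02*1000 / (1000*9.81) = 0.614 m.
NPSHa = 10.55 - 0.6 - 1.67 - 0.614
      = 7.67 m.

7.67


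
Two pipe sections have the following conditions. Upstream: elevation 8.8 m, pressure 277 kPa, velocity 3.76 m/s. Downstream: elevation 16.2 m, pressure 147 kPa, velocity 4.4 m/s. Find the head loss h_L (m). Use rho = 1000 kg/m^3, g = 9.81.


Total head at each section: H = z + p/(rho*g) + V^2/(2g).
H1 = 8.8 + 277*1000/(1000*9.81) + 3.76^2/(2*9.81)
   = 8.8 + 28.236 + 0.7206
   = 37.757 m.
H2 = 16.2 + 147*1000/(1000*9.81) + 4.4^2/(2*9.81)
   = 16.2 + 14.985 + 0.9867
   = 32.171 m.
h_L = H1 - H2 = 37.757 - 32.171 = 5.586 m.

5.586


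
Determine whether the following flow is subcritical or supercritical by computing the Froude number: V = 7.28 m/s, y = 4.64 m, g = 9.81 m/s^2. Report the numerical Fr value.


The Froude number is defined as Fr = V / sqrt(g*y).
g*y = 9.81 * 4.64 = 45.5184.
sqrt(g*y) = sqrt(45.5184) = 6.7467.
Fr = 7.28 / 6.7467 = 1.079.
Since Fr > 1, the flow is supercritical.

1.079


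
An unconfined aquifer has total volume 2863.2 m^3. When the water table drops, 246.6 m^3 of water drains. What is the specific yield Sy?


Specific yield Sy = Volume drained / Total volume.
Sy = 246.6 / 2863.2
   = 0.0861.

0.0861


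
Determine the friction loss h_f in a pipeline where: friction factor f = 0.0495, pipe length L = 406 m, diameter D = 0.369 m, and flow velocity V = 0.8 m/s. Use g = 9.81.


Darcy-Weisbach equation: h_f = f * (L/D) * V^2/(2g).
f * L/D = 0.0495 * 406/0.369 = 54.4634.
V^2/(2g) = 0.8^2 / (2*9.81) = 0.64 / 19.62 = 0.0326 m.
h_f = 54.4634 * 0.0326 = 1.777 m.

1.777


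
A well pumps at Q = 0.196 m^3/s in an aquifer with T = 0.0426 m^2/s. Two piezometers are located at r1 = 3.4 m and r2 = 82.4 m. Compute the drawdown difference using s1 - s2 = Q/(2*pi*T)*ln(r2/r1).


Thiem equation: s1 - s2 = Q/(2*pi*T) * ln(r2/r1).
ln(r2/r1) = ln(82.4/3.4) = 3.1878.
Q/(2*pi*T) = 0.196 / (2*pi*0.0426) = 0.196 / 0.2677 = 0.7323.
s1 - s2 = 0.7323 * 3.1878 = 2.3343 m.

2.3343


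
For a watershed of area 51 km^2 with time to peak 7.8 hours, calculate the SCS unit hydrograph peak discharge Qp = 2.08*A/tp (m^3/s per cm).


SCS formula: Qp = 2.08 * A / tp.
Qp = 2.08 * 51 / 7.8
   = 106.08 / 7.8
   = 13.6 m^3/s per cm.

13.6


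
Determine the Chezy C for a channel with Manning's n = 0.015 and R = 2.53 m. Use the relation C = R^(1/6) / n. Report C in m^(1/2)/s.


The Chezy coefficient relates to Manning's n through C = R^(1/6) / n.
R^(1/6) = 2.53^(1/6) = 1.167311.
C = 1.167311 / 0.015 = 77.82 m^(1/2)/s.

77.82


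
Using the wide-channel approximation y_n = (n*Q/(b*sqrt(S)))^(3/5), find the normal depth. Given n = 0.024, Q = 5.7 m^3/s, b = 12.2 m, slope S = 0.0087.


We use the wide-channel approximation y_n = (n*Q/(b*sqrt(S)))^(3/5).
sqrt(S) = sqrt(0.0087) = 0.093274.
Numerator: n*Q = 0.024 * 5.7 = 0.1368.
Denominator: b*sqrt(S) = 12.2 * 0.093274 = 1.137943.
arg = 0.1202.
y_n = 0.1202^(3/5) = 0.2805 m.

0.2805


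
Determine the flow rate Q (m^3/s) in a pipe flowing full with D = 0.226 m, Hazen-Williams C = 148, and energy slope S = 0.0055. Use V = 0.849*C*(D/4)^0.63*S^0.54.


For a full circular pipe, R = D/4 = 0.226/4 = 0.0565 m.
V = 0.849 * 148 * 0.0565^0.63 * 0.0055^0.54
  = 0.849 * 148 * 0.163603 * 0.060228
  = 1.2381 m/s.
Pipe area A = pi*D^2/4 = pi*0.226^2/4 = 0.0401 m^2.
Q = A * V = 0.0401 * 1.2381 = 0.0497 m^3/s.

0.0497


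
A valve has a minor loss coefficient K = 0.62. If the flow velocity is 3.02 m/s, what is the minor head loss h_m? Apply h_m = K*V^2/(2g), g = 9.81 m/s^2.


Minor loss formula: h_m = K * V^2/(2g).
V^2 = 3.02^2 = 9.1204.
V^2/(2g) = 9.1204 / 19.62 = 0.4649 m.
h_m = 0.62 * 0.4649 = 0.2882 m.

0.2882


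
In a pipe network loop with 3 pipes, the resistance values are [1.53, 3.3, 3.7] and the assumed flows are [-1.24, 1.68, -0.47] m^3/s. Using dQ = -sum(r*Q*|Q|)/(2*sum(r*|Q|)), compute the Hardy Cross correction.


Numerator terms (r*Q*|Q|): 1.53*-1.24*|-1.24| = -2.3525; 3.3*1.68*|1.68| = 9.3139; 3.7*-0.47*|-0.47| = -0.8173.
Sum of numerator = 6.1441.
Denominator terms (r*|Q|): 1.53*|-1.24| = 1.8972; 3.3*|1.68| = 5.544; 3.7*|-0.47| = 1.739.
2 * sum of denominator = 2 * 9.1802 = 18.3604.
dQ = -6.1441 / 18.3604 = -0.3346 m^3/s.

-0.3346


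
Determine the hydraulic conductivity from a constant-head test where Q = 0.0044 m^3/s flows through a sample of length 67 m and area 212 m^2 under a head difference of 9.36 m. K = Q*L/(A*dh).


From K = Q*L / (A*dh):
Numerator: Q*L = 0.0044 * 67 = 0.2948.
Denominator: A*dh = 212 * 9.36 = 1984.32.
K = 0.2948 / 1984.32 = 0.000149 m/s.

0.000149


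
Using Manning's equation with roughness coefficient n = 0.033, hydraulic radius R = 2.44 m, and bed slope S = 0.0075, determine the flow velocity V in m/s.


Manning's equation gives V = (1/n) * R^(2/3) * S^(1/2).
First, compute R^(2/3) = 2.44^(2/3) = 1.8124.
Next, S^(1/2) = 0.0075^(1/2) = 0.086603.
Then 1/n = 1/0.033 = 30.3.
V = 30.3 * 1.8124 * 0.086603 = 4.7564 m/s.

4.7564


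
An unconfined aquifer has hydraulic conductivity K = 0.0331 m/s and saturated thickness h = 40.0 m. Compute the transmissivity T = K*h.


Transmissivity is defined as T = K * h.
T = 0.0331 * 40.0
  = 1.324 m^2/s.

1.324


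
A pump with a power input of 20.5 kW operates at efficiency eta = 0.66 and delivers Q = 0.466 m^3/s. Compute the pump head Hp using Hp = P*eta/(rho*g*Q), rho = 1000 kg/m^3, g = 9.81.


Pump head formula: Hp = P * eta / (rho * g * Q).
Numerator: P * eta = 20.5 * 1000 * 0.66 = 13530.0 W.
Denominator: rho * g * Q = 1000 * 9.81 * 0.466 = 4571.46.
Hp = 13530.0 / 4571.46 = 2.96 m.

2.96


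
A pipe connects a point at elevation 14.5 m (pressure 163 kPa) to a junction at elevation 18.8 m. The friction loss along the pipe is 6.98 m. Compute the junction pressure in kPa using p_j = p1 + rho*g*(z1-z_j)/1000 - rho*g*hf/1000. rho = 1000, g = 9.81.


Junction pressure: p_j = p1 + rho*g*(z1 - z_j)/1000 - rho*g*hf/1000.
Elevation term = 1000*9.81*(14.5 - 18.8)/1000 = -42.183 kPa.
Friction term = 1000*9.81*6.98/1000 = 68.474 kPa.
p_j = 163 + -42.183 - 68.474 = 52.34 kPa.

52.34


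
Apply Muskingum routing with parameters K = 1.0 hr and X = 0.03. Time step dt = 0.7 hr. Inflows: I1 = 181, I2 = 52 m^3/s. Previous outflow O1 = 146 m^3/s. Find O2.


Muskingum coefficients:
denom = 2*K*(1-X) + dt = 2*1.0*(1-0.03) + 0.7 = 2.64.
C0 = (dt - 2*K*X)/denom = (0.7 - 2*1.0*0.03)/2.64 = 0.2424.
C1 = (dt + 2*K*X)/denom = (0.7 + 2*1.0*0.03)/2.64 = 0.2879.
C2 = (2*K*(1-X) - dt)/denom = 0.4697.
O2 = C0*I2 + C1*I1 + C2*O1
   = 0.2424*52 + 0.2879*181 + 0.4697*146
   = 133.29 m^3/s.

133.29


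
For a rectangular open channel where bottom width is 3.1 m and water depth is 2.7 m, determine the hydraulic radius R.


For a rectangular section:
Flow area A = b * y = 3.1 * 2.7 = 8.37 m^2.
Wetted perimeter P = b + 2y = 3.1 + 2*2.7 = 8.5 m.
Hydraulic radius R = A/P = 8.37 / 8.5 = 0.9847 m.

0.9847


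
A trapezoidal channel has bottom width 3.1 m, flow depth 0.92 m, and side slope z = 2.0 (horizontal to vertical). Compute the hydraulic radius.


For a trapezoidal section with side slope z:
A = (b + z*y)*y = (3.1 + 2.0*0.92)*0.92 = 4.545 m^2.
P = b + 2*y*sqrt(1 + z^2) = 3.1 + 2*0.92*sqrt(1 + 2.0^2) = 7.214 m.
R = A/P = 4.545 / 7.214 = 0.63 m.

0.63


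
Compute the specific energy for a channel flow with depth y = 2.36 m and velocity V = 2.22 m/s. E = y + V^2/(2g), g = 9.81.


Specific energy E = y + V^2/(2g).
Velocity head = V^2/(2g) = 2.22^2 / (2*9.81) = 4.9284 / 19.62 = 0.2512 m.
E = 2.36 + 0.2512 = 2.6112 m.

2.6112


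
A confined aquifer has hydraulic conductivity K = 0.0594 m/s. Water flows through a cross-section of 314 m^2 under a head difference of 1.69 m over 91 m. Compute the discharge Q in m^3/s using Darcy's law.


Darcy's law: Q = K * A * i, where i = dh/L.
Hydraulic gradient i = 1.69 / 91 = 0.018571.
Q = 0.0594 * 314 * 0.018571
  = 0.3464 m^3/s.

0.3464


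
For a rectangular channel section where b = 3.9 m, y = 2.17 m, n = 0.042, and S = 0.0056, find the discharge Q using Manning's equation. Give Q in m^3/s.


For a rectangular channel, the cross-sectional area A = b * y = 3.9 * 2.17 = 8.46 m^2.
The wetted perimeter P = b + 2y = 3.9 + 2*2.17 = 8.24 m.
Hydraulic radius R = A/P = 8.46/8.24 = 1.0271 m.
Velocity V = (1/n)*R^(2/3)*S^(1/2) = (1/0.042)*1.0271^(2/3)*0.0056^(1/2) = 1.8137 m/s.
Discharge Q = A * V = 8.46 * 1.8137 = 15.35 m^3/s.

15.35


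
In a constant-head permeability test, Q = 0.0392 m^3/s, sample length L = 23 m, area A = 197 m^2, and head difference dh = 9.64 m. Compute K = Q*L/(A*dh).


From K = Q*L / (A*dh):
Numerator: Q*L = 0.0392 * 23 = 0.9016.
Denominator: A*dh = 197 * 9.64 = 1899.08.
K = 0.9016 / 1899.08 = 0.000475 m/s.

0.000475


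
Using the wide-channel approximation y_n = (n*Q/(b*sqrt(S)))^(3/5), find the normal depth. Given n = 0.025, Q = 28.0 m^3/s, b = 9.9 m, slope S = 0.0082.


We use the wide-channel approximation y_n = (n*Q/(b*sqrt(S)))^(3/5).
sqrt(S) = sqrt(0.0082) = 0.090554.
Numerator: n*Q = 0.025 * 28.0 = 0.7.
Denominator: b*sqrt(S) = 9.9 * 0.090554 = 0.896485.
arg = 0.7808.
y_n = 0.7808^(3/5) = 0.8621 m.

0.8621


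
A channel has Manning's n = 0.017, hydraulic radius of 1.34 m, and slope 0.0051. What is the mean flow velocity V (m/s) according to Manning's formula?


Manning's equation gives V = (1/n) * R^(2/3) * S^(1/2).
First, compute R^(2/3) = 1.34^(2/3) = 1.2154.
Next, S^(1/2) = 0.0051^(1/2) = 0.071414.
Then 1/n = 1/0.017 = 58.82.
V = 58.82 * 1.2154 * 0.071414 = 5.1059 m/s.

5.1059


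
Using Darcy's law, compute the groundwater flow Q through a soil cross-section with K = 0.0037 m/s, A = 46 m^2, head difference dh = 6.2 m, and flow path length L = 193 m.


Darcy's law: Q = K * A * i, where i = dh/L.
Hydraulic gradient i = 6.2 / 193 = 0.032124.
Q = 0.0037 * 46 * 0.032124
  = 0.0055 m^3/s.

0.0055


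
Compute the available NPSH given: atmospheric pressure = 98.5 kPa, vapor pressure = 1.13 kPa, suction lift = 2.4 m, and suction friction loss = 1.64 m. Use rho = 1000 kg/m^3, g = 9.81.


NPSHa = p_atm/(rho*g) - z_s - hf_s - p_vap/(rho*g).
p_atm/(rho*g) = 98.5*1000 / (1000*9.81) = 10.041 m.
p_vap/(rho*g) = 1.13*1000 / (1000*9.81) = 0.115 m.
NPSHa = 10.041 - 2.4 - 1.64 - 0.115
      = 5.89 m.

5.89


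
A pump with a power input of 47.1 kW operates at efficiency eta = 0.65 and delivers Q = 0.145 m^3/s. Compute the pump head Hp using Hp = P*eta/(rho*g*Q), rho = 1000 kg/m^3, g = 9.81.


Pump head formula: Hp = P * eta / (rho * g * Q).
Numerator: P * eta = 47.1 * 1000 * 0.65 = 30615.0 W.
Denominator: rho * g * Q = 1000 * 9.81 * 0.145 = 1422.45.
Hp = 30615.0 / 1422.45 = 21.52 m.

21.52


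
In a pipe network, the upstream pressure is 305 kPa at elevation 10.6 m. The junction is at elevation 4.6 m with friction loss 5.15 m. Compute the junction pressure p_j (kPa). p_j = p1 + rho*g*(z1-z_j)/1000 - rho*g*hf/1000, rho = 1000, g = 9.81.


Junction pressure: p_j = p1 + rho*g*(z1 - z_j)/1000 - rho*g*hf/1000.
Elevation term = 1000*9.81*(10.6 - 4.6)/1000 = 58.86 kPa.
Friction term = 1000*9.81*5.15/1000 = 50.522 kPa.
p_j = 305 + 58.86 - 50.522 = 313.34 kPa.

313.34


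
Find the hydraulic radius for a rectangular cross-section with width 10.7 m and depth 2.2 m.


For a rectangular section:
Flow area A = b * y = 10.7 * 2.2 = 23.54 m^2.
Wetted perimeter P = b + 2y = 10.7 + 2*2.2 = 15.1 m.
Hydraulic radius R = A/P = 23.54 / 15.1 = 1.5589 m.

1.5589


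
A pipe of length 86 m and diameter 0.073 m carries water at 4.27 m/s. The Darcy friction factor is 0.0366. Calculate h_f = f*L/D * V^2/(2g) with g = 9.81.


Darcy-Weisbach equation: h_f = f * (L/D) * V^2/(2g).
f * L/D = 0.0366 * 86/0.073 = 43.1178.
V^2/(2g) = 4.27^2 / (2*9.81) = 18.2329 / 19.62 = 0.9293 m.
h_f = 43.1178 * 0.9293 = 40.069 m.

40.069


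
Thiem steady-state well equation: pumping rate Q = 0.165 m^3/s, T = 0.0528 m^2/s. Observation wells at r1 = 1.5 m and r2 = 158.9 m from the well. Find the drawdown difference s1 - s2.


Thiem equation: s1 - s2 = Q/(2*pi*T) * ln(r2/r1).
ln(r2/r1) = ln(158.9/1.5) = 4.6628.
Q/(2*pi*T) = 0.165 / (2*pi*0.0528) = 0.165 / 0.3318 = 0.4974.
s1 - s2 = 0.4974 * 4.6628 = 2.3191 m.

2.3191


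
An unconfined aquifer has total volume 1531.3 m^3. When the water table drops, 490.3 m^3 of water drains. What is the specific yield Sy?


Specific yield Sy = Volume drained / Total volume.
Sy = 490.3 / 1531.3
   = 0.3202.

0.3202


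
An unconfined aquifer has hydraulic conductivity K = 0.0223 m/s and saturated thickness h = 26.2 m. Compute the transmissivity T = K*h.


Transmissivity is defined as T = K * h.
T = 0.0223 * 26.2
  = 0.5843 m^2/s.

0.5843


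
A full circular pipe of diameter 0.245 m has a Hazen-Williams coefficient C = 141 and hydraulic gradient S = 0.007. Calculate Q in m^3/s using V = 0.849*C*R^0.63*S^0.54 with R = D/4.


For a full circular pipe, R = D/4 = 0.245/4 = 0.0612 m.
V = 0.849 * 141 * 0.0612^0.63 * 0.007^0.54
  = 0.849 * 141 * 0.172138 * 0.068605
  = 1.4137 m/s.
Pipe area A = pi*D^2/4 = pi*0.245^2/4 = 0.0471 m^2.
Q = A * V = 0.0471 * 1.4137 = 0.0666 m^3/s.

0.0666


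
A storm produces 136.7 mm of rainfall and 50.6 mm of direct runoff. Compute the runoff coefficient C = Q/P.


The runoff coefficient C = runoff depth / rainfall depth.
C = 50.6 / 136.7
  = 0.3702.

0.3702


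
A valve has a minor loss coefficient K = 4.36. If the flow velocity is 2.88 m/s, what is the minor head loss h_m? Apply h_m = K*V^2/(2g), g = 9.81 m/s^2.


Minor loss formula: h_m = K * V^2/(2g).
V^2 = 2.88^2 = 8.2944.
V^2/(2g) = 8.2944 / 19.62 = 0.4228 m.
h_m = 4.36 * 0.4228 = 1.8432 m.

1.8432


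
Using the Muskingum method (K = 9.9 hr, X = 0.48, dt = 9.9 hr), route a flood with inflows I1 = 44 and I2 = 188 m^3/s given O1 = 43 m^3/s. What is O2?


Muskingum coefficients:
denom = 2*K*(1-X) + dt = 2*9.9*(1-0.48) + 9.9 = 20.196.
C0 = (dt - 2*K*X)/denom = (9.9 - 2*9.9*0.48)/20.196 = 0.0196.
C1 = (dt + 2*K*X)/denom = (9.9 + 2*9.9*0.48)/20.196 = 0.9608.
C2 = (2*K*(1-X) - dt)/denom = 0.0196.
O2 = C0*I2 + C1*I1 + C2*O1
   = 0.0196*188 + 0.9608*44 + 0.0196*43
   = 46.8 m^3/s.

46.8


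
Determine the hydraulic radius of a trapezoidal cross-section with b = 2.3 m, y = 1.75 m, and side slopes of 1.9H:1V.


For a trapezoidal section with side slope z:
A = (b + z*y)*y = (2.3 + 1.9*1.75)*1.75 = 9.844 m^2.
P = b + 2*y*sqrt(1 + z^2) = 2.3 + 2*1.75*sqrt(1 + 1.9^2) = 9.815 m.
R = A/P = 9.844 / 9.815 = 1.0029 m.

1.0029


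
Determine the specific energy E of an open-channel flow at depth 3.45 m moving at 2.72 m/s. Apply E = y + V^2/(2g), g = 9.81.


Specific energy E = y + V^2/(2g).
Velocity head = V^2/(2g) = 2.72^2 / (2*9.81) = 7.3984 / 19.62 = 0.3771 m.
E = 3.45 + 0.3771 = 3.8271 m.

3.8271


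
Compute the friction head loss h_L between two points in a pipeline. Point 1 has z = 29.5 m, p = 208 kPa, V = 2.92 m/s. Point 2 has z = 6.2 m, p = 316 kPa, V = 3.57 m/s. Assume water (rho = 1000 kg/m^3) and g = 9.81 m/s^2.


Total head at each section: H = z + p/(rho*g) + V^2/(2g).
H1 = 29.5 + 208*1000/(1000*9.81) + 2.92^2/(2*9.81)
   = 29.5 + 21.203 + 0.4346
   = 51.137 m.
H2 = 6.2 + 316*1000/(1000*9.81) + 3.57^2/(2*9.81)
   = 6.2 + 32.212 + 0.6496
   = 39.062 m.
h_L = H1 - H2 = 51.137 - 39.062 = 12.076 m.

12.076


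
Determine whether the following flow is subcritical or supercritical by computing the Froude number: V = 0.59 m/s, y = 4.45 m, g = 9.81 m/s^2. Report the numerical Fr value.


The Froude number is defined as Fr = V / sqrt(g*y).
g*y = 9.81 * 4.45 = 43.6545.
sqrt(g*y) = sqrt(43.6545) = 6.6072.
Fr = 0.59 / 6.6072 = 0.0893.
Since Fr < 1, the flow is subcritical.

0.0893


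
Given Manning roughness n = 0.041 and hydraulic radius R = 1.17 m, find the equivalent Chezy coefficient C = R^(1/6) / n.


The Chezy coefficient relates to Manning's n through C = R^(1/6) / n.
R^(1/6) = 1.17^(1/6) = 1.026513.
C = 1.026513 / 0.041 = 25.04 m^(1/2)/s.

25.04


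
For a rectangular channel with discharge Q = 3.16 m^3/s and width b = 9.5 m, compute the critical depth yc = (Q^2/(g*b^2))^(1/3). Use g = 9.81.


Using yc = (Q^2 / (g * b^2))^(1/3):
Q^2 = 3.16^2 = 9.99.
g * b^2 = 9.81 * 9.5^2 = 9.81 * 90.25 = 885.35.
Q^2 / (g*b^2) = 9.99 / 885.35 = 0.0113.
yc = 0.0113^(1/3) = 0.2243 m.

0.2243


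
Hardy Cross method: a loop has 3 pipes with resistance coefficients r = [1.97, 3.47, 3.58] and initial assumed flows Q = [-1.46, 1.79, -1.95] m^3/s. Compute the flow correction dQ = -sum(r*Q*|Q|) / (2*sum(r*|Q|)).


Numerator terms (r*Q*|Q|): 1.97*-1.46*|-1.46| = -4.1993; 3.47*1.79*|1.79| = 11.1182; 3.58*-1.95*|-1.95| = -13.6129.
Sum of numerator = -6.694.
Denominator terms (r*|Q|): 1.97*|-1.46| = 2.8762; 3.47*|1.79| = 6.2113; 3.58*|-1.95| = 6.981.
2 * sum of denominator = 2 * 16.0685 = 32.137.
dQ = --6.694 / 32.137 = 0.2083 m^3/s.

0.2083


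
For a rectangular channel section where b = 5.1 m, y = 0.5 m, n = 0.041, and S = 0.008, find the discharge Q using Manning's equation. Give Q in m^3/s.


For a rectangular channel, the cross-sectional area A = b * y = 5.1 * 0.5 = 2.55 m^2.
The wetted perimeter P = b + 2y = 5.1 + 2*0.5 = 6.1 m.
Hydraulic radius R = A/P = 2.55/6.1 = 0.418 m.
Velocity V = (1/n)*R^(2/3)*S^(1/2) = (1/0.041)*0.418^(2/3)*0.008^(1/2) = 1.2196 m/s.
Discharge Q = A * V = 2.55 * 1.2196 = 3.11 m^3/s.

3.11


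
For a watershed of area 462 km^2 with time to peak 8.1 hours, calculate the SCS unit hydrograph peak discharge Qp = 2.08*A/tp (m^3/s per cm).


SCS formula: Qp = 2.08 * A / tp.
Qp = 2.08 * 462 / 8.1
   = 960.96 / 8.1
   = 118.64 m^3/s per cm.

118.64


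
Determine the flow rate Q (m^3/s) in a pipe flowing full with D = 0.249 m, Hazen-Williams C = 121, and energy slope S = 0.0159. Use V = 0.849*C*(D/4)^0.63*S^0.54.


For a full circular pipe, R = D/4 = 0.249/4 = 0.0622 m.
V = 0.849 * 121 * 0.0622^0.63 * 0.0159^0.54
  = 0.849 * 121 * 0.173903 * 0.106845
  = 1.9088 m/s.
Pipe area A = pi*D^2/4 = pi*0.249^2/4 = 0.0487 m^2.
Q = A * V = 0.0487 * 1.9088 = 0.0929 m^3/s.

0.0929


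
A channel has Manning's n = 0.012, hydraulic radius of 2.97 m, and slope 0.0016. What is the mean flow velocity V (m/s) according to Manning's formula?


Manning's equation gives V = (1/n) * R^(2/3) * S^(1/2).
First, compute R^(2/3) = 2.97^(2/3) = 2.0662.
Next, S^(1/2) = 0.0016^(1/2) = 0.04.
Then 1/n = 1/0.012 = 83.33.
V = 83.33 * 2.0662 * 0.04 = 6.8873 m/s.

6.8873


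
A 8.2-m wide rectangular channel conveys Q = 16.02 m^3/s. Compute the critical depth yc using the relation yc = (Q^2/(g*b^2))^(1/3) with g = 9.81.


Using yc = (Q^2 / (g * b^2))^(1/3):
Q^2 = 16.02^2 = 256.64.
g * b^2 = 9.81 * 8.2^2 = 9.81 * 67.24 = 659.62.
Q^2 / (g*b^2) = 256.64 / 659.62 = 0.3891.
yc = 0.3891^(1/3) = 0.73 m.

0.73


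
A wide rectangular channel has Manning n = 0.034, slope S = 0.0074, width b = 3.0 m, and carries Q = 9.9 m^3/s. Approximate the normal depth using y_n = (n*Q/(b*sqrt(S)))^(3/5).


We use the wide-channel approximation y_n = (n*Q/(b*sqrt(S)))^(3/5).
sqrt(S) = sqrt(0.0074) = 0.086023.
Numerator: n*Q = 0.034 * 9.9 = 0.3366.
Denominator: b*sqrt(S) = 3.0 * 0.086023 = 0.258069.
arg = 1.3043.
y_n = 1.3043^(3/5) = 1.1728 m.

1.1728
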